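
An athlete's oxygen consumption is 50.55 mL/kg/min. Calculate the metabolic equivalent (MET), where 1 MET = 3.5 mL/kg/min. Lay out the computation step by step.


MET = VO2 / 3.5
= 50.55 / 3.5
= 14.44 METs

14.44 METs


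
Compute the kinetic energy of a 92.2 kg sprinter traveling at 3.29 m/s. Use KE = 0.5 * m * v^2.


Velocity squared = 10.8241
KE = 0.5 * 92.2 * 10.8241 = 498.99 J

498.99 J


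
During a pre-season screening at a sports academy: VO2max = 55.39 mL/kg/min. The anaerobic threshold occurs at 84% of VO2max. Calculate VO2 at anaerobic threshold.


AT fraction = 84 / 100 = 0.84
AT VO2 = 55.39 * 0.84
= 46.53 mL/kg/min

46.53 mL/kg/min


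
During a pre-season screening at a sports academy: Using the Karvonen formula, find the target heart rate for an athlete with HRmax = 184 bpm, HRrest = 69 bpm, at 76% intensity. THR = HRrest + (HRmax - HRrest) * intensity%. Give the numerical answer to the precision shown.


HRR = 184 - 69 = 115
THR = 69 + 115 * 0.76
= 69 + 87.4
= 156.4 bpm

156.4 bpm


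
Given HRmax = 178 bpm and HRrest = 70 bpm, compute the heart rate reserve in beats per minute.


Heart rate reserve = maximum HR minus resting HR
HRR = 178 - 70 = 108 bpm

108 bpm


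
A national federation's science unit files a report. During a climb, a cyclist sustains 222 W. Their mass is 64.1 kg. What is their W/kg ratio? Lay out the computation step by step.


Power-to-weight = 222 W / 64.1 kg
= 3.463 W/kg

3.463 W/kg


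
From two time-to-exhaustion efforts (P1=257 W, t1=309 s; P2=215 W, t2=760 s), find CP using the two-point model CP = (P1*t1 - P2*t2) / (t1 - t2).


Work in trial 1 = 79413 J
Work in trial 2 = 163400 J
Delta work = -83987 J
Delta time = -451 s
CP = -83987 / -451 = 186.22 W

186.22 W


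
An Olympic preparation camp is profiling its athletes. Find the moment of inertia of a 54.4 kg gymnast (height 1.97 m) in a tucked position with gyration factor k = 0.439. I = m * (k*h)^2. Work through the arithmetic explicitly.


Radius of gyration = 0.439 * 1.97 = 0.86483 m
I = 54.4 * 0.86483^2
= 54.4 * 0.747931
= 40.687 kg*m^2

40.687 kg*m^2


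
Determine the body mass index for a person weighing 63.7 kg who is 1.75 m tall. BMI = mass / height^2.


BMI = mass / height^2
= 63.7 / 1.75^2
= 63.7 / 3.0625
= 20.8 kg/m^2

20.8 kg/m^2


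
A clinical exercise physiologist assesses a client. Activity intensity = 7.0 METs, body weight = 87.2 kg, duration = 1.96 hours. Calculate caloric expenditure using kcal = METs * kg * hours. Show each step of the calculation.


kcal = 7.0 * 87.2 * 1.96
= 610.4 * 1.96
= 1196.38 kcal

1196.38 kcal


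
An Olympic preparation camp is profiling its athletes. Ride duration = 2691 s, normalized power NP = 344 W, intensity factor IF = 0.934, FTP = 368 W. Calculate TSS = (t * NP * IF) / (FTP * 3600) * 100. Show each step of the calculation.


Numerator = 2691 * 344 * 0.934 = 864607.536
Denominator = 368 * 3600 = 1324800
TSS = 864607.536 / 1324800 * 100
= 65.26

65.26 TSS


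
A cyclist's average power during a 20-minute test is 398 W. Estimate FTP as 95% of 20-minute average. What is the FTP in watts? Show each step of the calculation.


FTP = 20-min power * 0.95
= 398 * 0.95
= 378.1 W

378.1 W


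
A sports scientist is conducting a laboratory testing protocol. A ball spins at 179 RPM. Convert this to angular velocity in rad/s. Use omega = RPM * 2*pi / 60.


omega = 179 * 2 * pi / 60
= 179 * 6.28318531 / 60
= 1124.69 / 60
= 18.745 rad/s

18.745 rad/s


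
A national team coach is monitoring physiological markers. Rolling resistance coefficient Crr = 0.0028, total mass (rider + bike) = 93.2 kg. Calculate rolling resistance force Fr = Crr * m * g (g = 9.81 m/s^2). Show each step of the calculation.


Fr = Crr * m * g
= 0.0028 * 93.2 * 9.81
= 2.56 N

2.56 N


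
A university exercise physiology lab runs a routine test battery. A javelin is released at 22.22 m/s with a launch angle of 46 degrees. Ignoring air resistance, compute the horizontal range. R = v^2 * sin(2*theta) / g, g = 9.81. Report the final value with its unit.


Launch speed squared = 493.7284
sin(2 * 46 deg) = 0.999391
Range = 493.7284 * 0.999391 / 9.81
= 50.298 m

50.298 m


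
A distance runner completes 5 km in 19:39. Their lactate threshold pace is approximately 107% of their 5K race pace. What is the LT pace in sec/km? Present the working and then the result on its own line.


Convert to seconds: 19 min 39 s = 1179 s
Pace per km = 1179 / 5 = 235.8 s/km
LT pace = 235.8 * 1.07 = 252.31 s/km

252.31 s/km


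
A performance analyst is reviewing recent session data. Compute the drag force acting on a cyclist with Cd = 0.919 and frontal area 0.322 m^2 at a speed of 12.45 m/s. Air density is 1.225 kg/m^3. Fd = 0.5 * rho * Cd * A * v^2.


Step 1: v^2 = 155.0025
Step 2: Fd = 0.5 * 1.225 * 0.919 * 0.322 * 155.0025
= 28.094 N

28.094 N


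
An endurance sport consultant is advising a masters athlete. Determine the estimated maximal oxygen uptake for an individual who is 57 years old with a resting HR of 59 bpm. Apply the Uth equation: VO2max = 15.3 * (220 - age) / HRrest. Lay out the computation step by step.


HRmax = 220 - 57 = 163
VO2max = 15.3 * (163 / 59)
= 15.3 * 2.7627
= 42.27 mL/kg/min

42.27 mL/kg/min


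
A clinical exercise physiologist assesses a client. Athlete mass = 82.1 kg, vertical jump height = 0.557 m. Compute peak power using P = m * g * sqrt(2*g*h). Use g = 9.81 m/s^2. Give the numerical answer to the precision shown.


sqrt(2 * 9.81 * 0.557) = sqrt(10.92834) = 3.305804 m/s
P = 82.1 * 9.81 * 3.305804
= 2662.5 W

2662.5 W


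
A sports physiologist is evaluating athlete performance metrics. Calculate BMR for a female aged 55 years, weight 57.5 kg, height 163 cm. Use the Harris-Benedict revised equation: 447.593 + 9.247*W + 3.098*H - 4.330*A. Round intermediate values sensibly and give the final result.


Substituting values:
W term = 9.247 * 57.5 = 531.7025
H term = 3.098 * 163 = 504.974
A term = 4.330 * 55 = 238.15
BMR = 1246.12 kcal/day

1246.12 kcal/day


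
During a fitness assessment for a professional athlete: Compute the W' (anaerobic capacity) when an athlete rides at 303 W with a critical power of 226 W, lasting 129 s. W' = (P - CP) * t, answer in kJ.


Above-CP power = 77 W
Duration = 129 s
W' = 77 * 129 = 9933 J
Convert: 9933 / 1000 = 9.933 kJ

9.933 kJ


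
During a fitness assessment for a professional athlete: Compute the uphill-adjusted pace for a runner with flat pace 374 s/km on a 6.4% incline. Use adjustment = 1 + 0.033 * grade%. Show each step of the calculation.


Adjustment factor = 1 + 0.033 * 6.4 = 1.2112
Grade-adjusted pace = 374 * 1.2112 = 452.99 s/km

452.99 s/km


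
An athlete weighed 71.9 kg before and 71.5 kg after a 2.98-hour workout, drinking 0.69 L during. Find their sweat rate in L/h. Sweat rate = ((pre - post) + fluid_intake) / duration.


Body mass change = 0.4 kg
Total sweat loss = 0.4 + 0.69 = 1.09 L
Rate = 1.09 / 2.98 = 0.366 L/h

0.366 L/h


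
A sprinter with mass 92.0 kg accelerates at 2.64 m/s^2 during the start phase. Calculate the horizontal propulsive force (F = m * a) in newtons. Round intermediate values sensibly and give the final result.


F = m * a
= 92.0 * 2.64
= 242.88 N

242.88 N


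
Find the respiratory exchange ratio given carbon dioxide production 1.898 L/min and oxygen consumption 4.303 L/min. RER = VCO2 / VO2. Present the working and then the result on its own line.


VCO2 = 1.898 L/min
VO2 = 4.303 L/min
RER = 1.898 / 4.303 = 0.4411

0.4411


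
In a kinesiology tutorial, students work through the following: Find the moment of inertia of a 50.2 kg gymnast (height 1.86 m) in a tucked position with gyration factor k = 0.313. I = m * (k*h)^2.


Radius of gyration = 0.313 * 1.86 = 0.58218 m
I = 50.2 * 0.58218^2
= 50.2 * 0.338934
= 17.014 kg*m^2

17.014 kg*m^2


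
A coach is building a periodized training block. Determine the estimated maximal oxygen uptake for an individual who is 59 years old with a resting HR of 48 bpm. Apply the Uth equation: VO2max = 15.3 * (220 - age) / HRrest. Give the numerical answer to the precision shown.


HRmax = 220 - 59 = 161
VO2max = 15.3 * (161 / 48)
= 15.3 * 3.3542
= 51.32 mL/kg/min

51.32 mL/kg/min


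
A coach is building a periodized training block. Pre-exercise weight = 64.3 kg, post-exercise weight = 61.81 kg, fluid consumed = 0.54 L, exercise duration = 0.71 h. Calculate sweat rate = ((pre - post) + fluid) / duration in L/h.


Weight loss = 64.3 - 61.81 = 2.49 kg (approx L)
Total sweat = 2.49 + 0.54 = 3.03 L
Sweat rate = 3.03 / 0.71 = 4.268 L/h

4.268 L/h


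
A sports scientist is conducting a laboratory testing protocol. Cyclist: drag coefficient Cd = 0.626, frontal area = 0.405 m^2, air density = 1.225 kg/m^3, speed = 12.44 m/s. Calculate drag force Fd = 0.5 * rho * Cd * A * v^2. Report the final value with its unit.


v^2 = 12.44^2 = 154.7536
Fd = 0.5 * 1.225 * 0.626 * 0.405 * 154.7536
= 24.031 N

24.031 N


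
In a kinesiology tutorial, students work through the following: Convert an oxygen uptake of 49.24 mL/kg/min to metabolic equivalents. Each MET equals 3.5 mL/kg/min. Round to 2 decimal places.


One MET = 3.5 mL/kg/min
Number of METs = 49.24 / 3.5
= 14.07 METs

14.07 METs


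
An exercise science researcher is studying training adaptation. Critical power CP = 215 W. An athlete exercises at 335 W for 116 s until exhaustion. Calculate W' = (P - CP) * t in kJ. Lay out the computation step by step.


P - CP = 335 - 215 = 120 W
W' = 120 * 116 = 13920 J
= 13920 / 1000 = 13.92 kJ

13.92 kJ


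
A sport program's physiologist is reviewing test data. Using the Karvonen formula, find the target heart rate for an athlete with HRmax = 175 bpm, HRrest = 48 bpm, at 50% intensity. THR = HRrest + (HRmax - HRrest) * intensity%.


HRR = 175 - 48 = 127
THR = 48 + 127 * 0.5
= 48 + 63.5
= 111.5 bpm

111.5 bpm


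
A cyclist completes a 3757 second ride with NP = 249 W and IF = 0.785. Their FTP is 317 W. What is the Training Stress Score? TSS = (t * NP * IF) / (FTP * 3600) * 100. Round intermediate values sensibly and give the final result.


t * NP * IF = 3757 * 249 * 0.785 = 734362.005
FTP * 3600 = 1141200
TSS = (734362.005 / 1141200) * 100 = 64.35

64.35 TSS


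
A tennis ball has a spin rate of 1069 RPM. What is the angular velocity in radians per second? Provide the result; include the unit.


Convert RPM to rad/s: multiply by 2*pi and divide by 60
omega = 1069 * 2 * pi / 60
= 111.945 rad/s

111.945 rad/s


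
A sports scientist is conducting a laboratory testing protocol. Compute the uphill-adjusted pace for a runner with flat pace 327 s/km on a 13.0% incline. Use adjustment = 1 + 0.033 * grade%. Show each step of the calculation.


Adjustment factor = 1 + 0.033 * 13.0 = 1.429
Grade-adjusted pace = 327 * 1.429 = 467.28 s/km

467.28 s/km


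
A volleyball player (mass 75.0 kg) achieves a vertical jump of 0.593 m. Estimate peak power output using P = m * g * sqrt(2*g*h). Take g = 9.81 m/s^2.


2 * g * h = 2 * 9.81 * 0.593 = 11.63466
sqrt(11.63466) = 3.410962 m/s
P = 75.0 * 9.81 * 3.410962 = 2509.62 W

2509.62 W


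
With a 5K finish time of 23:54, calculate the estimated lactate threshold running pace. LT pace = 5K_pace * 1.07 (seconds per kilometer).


Race duration = 1434 s for 5 km
Average pace = 1434 / 5 = 286.8 s/km
LT pace = 286.8 * 1.07
= 306.88 s/km

306.88 s/km


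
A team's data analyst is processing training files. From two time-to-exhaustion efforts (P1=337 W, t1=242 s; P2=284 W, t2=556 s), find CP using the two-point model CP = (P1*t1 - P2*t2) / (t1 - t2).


Work in trial 1 = 81554 J
Work in trial 2 = 157904 J
Delta work = -76350 J
Delta time = -314 s
CP = -76350 / -314 = 243.15 W

243.15 W


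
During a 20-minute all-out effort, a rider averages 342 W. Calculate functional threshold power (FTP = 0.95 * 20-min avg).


FTP = 0.95 * 342
= 324.9 W

324.9 W


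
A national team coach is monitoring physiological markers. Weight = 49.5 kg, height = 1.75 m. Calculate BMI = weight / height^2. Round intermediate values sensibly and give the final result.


height^2 = 1.75^2 = 3.0625
BMI = 49.5 / 3.0625 = 16.16 kg/m^2

16.16 kg/m^2


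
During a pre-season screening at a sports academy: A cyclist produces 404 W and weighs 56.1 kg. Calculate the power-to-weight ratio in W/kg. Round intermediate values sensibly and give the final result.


P/W = power / mass
= 404 / 56.1
= 7.201 W/kg

7.201 W/kg


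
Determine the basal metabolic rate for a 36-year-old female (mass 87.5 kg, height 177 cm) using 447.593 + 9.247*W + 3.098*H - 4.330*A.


BMR = 447.593 + 9.247*87.5 + 3.098*177 - 4.330*36
= 1649.17 kcal/day

1649.17 kcal/day


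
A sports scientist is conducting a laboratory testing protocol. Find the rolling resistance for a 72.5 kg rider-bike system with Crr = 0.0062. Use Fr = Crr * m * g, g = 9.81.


m * g = 72.5 * 9.81 = 711.225 N
Fr = 0.0062 * 711.225 = 4.41 N

4.41 N


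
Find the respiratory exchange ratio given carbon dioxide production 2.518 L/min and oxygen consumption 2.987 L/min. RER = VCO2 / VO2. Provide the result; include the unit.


VCO2 = 2.518 L/min
VO2 = 2.987 L/min
RER = 2.518 / 2.987 = 0.843

0.843


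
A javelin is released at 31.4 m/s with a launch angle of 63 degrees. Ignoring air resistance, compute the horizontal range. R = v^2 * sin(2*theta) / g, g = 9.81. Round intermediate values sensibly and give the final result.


Launch speed squared = 985.96
sin(2 * 63 deg) = 0.809017
Range = 985.96 * 0.809017 / 9.81
= 81.311 m

81.311 m


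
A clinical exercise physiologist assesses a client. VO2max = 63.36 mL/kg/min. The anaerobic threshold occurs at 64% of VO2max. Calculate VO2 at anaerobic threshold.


AT fraction = 64 / 100 = 0.64
AT VO2 = 63.36 * 0.64
= 40.55 mL/kg/min

40.55 mL/kg/min


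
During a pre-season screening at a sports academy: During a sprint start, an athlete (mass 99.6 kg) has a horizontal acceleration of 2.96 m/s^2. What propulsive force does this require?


Propulsive force = mass * acceleration
= 99.6 kg * 2.96 m/s^2
= 294.82 N

294.82 N


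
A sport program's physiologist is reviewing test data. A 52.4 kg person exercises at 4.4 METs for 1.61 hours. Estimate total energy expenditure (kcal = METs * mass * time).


Energy = METs * mass(kg) * time(h)
= 4.4 * 52.4 * 1.61
= 371.2 kcal

371.2 kcal


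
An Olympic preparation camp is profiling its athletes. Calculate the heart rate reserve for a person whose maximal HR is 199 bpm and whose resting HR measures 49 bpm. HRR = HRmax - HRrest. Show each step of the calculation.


HRmax = 199 bpm
HRrest = 49 bpm
HRR = 199 - 49 = 150 bpm

150 bpm


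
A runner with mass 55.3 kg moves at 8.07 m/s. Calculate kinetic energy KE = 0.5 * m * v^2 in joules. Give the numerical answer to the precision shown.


v^2 = 8.07^2 = 65.1249
KE = 0.5 * 55.3 * 65.1249
= 1800.7 J

1800.7 J


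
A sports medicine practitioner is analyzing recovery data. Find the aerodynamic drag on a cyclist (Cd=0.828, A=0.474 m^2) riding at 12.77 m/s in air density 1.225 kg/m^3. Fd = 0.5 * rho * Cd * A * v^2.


Fd = 0.5 * 1.225 * 0.828 * 0.474 * 12.77^2
= 0.5 * 1.225 * 0.828 * 0.474 * 163.0729
= 39.201 N

39.201 N


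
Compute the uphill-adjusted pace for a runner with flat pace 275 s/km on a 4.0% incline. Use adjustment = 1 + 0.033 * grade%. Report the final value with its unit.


Adjustment factor = 1 + 0.033 * 4.0 = 1.132
Grade-adjusted pace = 275 * 1.132 = 311.3 s/km

311.3 s/km


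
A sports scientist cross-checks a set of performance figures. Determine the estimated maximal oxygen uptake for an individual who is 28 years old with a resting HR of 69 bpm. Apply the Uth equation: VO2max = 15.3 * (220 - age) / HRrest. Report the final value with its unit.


HRmax = 220 - 28 = 192
VO2max = 15.3 * (192 / 69)
= 15.3 * 2.7826
= 42.57 mL/kg/min

42.57 mL/kg/min


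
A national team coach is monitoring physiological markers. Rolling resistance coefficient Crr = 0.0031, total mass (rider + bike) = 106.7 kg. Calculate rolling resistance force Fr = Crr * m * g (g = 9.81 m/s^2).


Fr = Crr * m * g
= 0.0031 * 106.7 * 9.81
= 3.245 N

3.245 N


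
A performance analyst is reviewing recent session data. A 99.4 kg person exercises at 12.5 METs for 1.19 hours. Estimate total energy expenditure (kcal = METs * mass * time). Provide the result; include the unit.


Energy = METs * mass(kg) * time(h)
= 12.5 * 99.4 * 1.19
= 1478.58 kcal

1478.58 kcal


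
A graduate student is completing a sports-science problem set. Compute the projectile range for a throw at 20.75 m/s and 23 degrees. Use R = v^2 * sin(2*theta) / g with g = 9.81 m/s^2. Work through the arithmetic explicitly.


Two times the angle = 46 degrees
sin(46) = 0.71934
R = 430.5625 * 0.71934 / 9.81 = 31.572 m

31.572 m


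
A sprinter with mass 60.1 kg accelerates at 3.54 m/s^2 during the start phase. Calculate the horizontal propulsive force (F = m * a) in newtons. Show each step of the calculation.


F = m * a
= 60.1 * 3.54
= 212.75 N

212.75 N


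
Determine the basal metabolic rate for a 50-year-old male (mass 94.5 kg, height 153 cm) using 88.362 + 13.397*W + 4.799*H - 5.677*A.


BMR = 88.362 + 13.397*94.5 + 4.799*153 - 5.677*50
= 1804.78 kcal/day

1804.78 kcal/day


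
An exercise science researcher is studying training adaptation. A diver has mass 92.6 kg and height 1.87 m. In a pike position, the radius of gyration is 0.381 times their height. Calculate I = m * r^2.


r = 0.381 * 1.87 = 0.71247 m
I = m * r^2 = 92.6 * 0.507614 = 47.005 kg*m^2

47.005 kg*m^2


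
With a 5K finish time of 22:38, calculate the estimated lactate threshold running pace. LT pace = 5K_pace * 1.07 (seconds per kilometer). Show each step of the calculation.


Race duration = 1358 s for 5 km
Average pace = 1358 / 5 = 271.6 s/km
LT pace = 271.6 * 1.07
= 290.61 s/km

290.61 s/km


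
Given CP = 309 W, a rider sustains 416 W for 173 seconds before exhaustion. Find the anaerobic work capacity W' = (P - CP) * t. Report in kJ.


Excess power = 416 - 309 = 107 W
Work above CP = 107 * 173 = 18511 J
W' = 18.511 kJ

18.511 kJ


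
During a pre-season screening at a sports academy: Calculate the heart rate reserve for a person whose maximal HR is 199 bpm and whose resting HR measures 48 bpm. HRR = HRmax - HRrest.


HRmax = 199 bpm
HRrest = 48 bpm
HRR = 199 - 48 = 151 bpm

151 bpm


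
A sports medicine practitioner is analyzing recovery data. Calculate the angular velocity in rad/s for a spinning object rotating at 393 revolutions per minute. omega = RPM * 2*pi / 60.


omega = RPM * 2*pi / 60
= 393 * 6.28318531 / 60
= 41.155 rad/s

41.155 rad/s


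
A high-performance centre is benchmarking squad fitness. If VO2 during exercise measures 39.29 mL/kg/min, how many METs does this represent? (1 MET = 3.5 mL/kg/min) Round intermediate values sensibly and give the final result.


METs = VO2 / 3.5 = 39.29 / 3.5 = 11.23

11.23 METs


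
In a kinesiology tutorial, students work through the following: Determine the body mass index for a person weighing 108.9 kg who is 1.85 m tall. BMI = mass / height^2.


BMI = mass / height^2
= 108.9 / 1.85^2
= 108.9 / 3.4225
= 31.82 kg/m^2

31.82 kg/m^2


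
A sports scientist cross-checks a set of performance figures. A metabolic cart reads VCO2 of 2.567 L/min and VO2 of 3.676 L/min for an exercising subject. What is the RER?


RER = VCO2 / VO2 = 2.567 / 3.676 = 0.6983

0.6983


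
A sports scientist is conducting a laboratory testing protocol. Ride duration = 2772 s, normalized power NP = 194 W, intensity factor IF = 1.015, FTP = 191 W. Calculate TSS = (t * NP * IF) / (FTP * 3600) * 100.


Numerator = 2772 * 194 * 1.015 = 545834.52
Denominator = 191 * 3600 = 687600
TSS = 545834.52 / 687600 * 100
= 79.38

79.38 TSS


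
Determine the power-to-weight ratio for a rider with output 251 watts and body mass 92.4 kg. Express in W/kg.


P/W = 251 / 92.4 = 2.716 W/kg

2.716 W/kg


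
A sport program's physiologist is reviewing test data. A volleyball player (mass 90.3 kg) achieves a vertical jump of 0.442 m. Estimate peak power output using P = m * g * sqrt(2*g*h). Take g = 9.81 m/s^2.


2 * g * h = 2 * 9.81 * 0.442 = 8.67204
sqrt(8.67204) = 2.944833 m/s
P = 90.3 * 9.81 * 2.944833 = 2608.66 W

2608.66 W


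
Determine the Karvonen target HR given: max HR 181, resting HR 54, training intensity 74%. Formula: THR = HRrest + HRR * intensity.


HRR = HRmax - HRrest = 181 - 54 = 127
THR = 54 + 127 * 0.74
= 147.98 bpm

147.98 bpm


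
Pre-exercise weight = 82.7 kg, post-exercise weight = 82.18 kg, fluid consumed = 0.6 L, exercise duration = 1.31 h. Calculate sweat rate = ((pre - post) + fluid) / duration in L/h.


Weight loss = 82.7 - 82.18 = 0.52 kg (approx L)
Total sweat = 0.52 + 0.6 = 1.12 L
Sweat rate = 1.12 / 1.31 = 0.855 L/h

0.855 L/h


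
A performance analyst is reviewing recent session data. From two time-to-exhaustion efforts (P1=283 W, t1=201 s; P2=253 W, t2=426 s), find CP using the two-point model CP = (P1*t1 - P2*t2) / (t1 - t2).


Work in trial 1 = 56883 J
Work in trial 2 = 107778 J
Delta work = -50895 J
Delta time = -225 s
CP = -50895 / -225 = 226.2 W

226.2 W


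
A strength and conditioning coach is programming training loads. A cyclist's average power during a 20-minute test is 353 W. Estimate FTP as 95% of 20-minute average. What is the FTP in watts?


FTP = 20-min power * 0.95
= 353 * 0.95
= 335.35 W

335.35 W


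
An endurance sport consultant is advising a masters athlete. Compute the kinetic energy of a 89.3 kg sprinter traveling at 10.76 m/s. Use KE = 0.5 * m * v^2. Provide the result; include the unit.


Velocity squared = 115.7776
KE = 0.5 * 89.3 * 115.7776 = 5169.47 J

5169.47 J


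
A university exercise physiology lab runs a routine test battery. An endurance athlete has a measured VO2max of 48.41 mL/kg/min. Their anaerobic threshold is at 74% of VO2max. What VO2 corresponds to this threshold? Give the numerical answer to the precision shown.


Anaerobic threshold VO2 = VO2max * 74%
= 48.41 * 0.74
= 35.82 mL/kg/min

35.82 mL/kg/min


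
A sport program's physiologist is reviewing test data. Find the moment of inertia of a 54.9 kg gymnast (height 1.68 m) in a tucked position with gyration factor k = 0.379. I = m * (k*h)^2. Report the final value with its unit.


Radius of gyration = 0.379 * 1.68 = 0.63672 m
I = 54.9 * 0.63672^2
= 54.9 * 0.405412
= 22.257 kg*m^2

22.257 kg*m^2


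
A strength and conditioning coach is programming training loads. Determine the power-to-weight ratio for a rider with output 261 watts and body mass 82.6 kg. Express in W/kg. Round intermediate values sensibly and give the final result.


P/W = 261 / 82.6 = 3.16 W/kg

3.16 W/kg


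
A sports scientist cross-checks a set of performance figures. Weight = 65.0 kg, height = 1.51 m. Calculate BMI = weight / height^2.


height^2 = 1.51^2 = 2.2801
BMI = 65.0 / 2.2801 = 28.51 kg/m^2

28.51 kg/m^2


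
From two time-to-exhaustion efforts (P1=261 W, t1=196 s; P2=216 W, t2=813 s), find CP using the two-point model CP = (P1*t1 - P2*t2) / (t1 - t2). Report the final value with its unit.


Work in trial 1 = 51156 J
Work in trial 2 = 175608 J
Delta work = -124452 J
Delta time = -617 s
CP = -124452 / -617 = 201.71 W

201.71 W


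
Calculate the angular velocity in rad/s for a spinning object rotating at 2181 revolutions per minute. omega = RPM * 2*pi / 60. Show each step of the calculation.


omega = RPM * 2*pi / 60
= 2181 * 6.28318531 / 60
= 228.394 rad/s

228.394 rad/s


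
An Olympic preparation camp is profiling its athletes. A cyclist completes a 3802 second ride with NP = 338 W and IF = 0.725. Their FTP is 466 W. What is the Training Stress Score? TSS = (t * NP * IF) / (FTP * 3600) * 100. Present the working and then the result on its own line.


t * NP * IF = 3802 * 338 * 0.725 = 931680.1
FTP * 3600 = 1677600
TSS = (931680.1 / 1677600) * 100 = 55.54

55.54 TSS


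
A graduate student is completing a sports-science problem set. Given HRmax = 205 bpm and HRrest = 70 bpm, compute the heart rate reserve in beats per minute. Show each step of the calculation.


Heart rate reserve = maximum HR minus resting HR
HRR = 205 - 70 = 135 bpm

135 bpm


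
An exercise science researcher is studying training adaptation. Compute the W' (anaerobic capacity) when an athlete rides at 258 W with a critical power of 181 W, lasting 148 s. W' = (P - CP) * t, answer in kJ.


Above-CP power = 77 W
Duration = 148 s
W' = 77 * 148 = 11396 J
Convert: 11396 / 1000 = 11.396 kJ

11.396 kJ


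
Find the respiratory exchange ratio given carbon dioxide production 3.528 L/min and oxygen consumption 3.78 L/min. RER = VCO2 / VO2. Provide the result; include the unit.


VCO2 = 3.528 L/min
VO2 = 3.78 L/min
RER = 3.528 / 3.78 = 0.9333

0.9333


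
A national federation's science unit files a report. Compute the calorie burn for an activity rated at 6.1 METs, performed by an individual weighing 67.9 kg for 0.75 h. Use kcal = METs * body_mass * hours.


Product of METs and mass = 6.1 * 67.9 = 414.19
Total kcal = 414.19 * 0.75 = 310.64 kcal

310.64 kcal


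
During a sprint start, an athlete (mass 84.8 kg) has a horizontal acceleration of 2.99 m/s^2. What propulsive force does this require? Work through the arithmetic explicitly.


Propulsive force = mass * acceleration
= 84.8 kg * 2.99 m/s^2
= 253.55 N

253.55 N


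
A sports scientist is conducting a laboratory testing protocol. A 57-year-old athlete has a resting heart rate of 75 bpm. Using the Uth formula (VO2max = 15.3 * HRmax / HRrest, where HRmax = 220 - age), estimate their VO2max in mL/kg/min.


HRmax = 220 - 57 = 163 bpm
Ratio = HRmax / HRrest = 163 / 75 = 2.1733
VO2max = 15.3 * 2.1733 = 33.25 mL/kg/min

33.25 mL/kg/min


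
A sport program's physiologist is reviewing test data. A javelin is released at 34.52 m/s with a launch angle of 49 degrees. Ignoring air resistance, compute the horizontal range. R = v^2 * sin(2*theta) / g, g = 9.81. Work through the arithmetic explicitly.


Launch speed squared = 1191.6304
sin(2 * 49 deg) = 0.990268
Range = 1191.6304 * 0.990268 / 9.81
= 120.289 m

120.289 m


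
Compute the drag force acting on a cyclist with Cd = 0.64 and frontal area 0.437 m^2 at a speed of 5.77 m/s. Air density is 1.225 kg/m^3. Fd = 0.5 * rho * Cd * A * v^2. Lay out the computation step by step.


Step 1: v^2 = 33.2929
Step 2: Fd = 0.5 * 1.225 * 0.64 * 0.437 * 33.2929
= 5.703 N

5.703 N


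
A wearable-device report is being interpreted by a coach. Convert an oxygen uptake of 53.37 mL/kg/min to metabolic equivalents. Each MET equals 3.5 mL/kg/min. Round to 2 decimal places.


One MET = 3.5 mL/kg/min
Number of METs = 53.37 / 3.5
= 15.25 METs

15.25 METs


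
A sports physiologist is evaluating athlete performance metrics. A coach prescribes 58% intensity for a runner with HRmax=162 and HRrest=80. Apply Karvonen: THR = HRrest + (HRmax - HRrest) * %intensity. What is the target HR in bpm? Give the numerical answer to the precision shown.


Heart rate reserve = 162 - 80 = 82
Intensity fraction = 58 / 100 = 0.58
THR = 80 + 82 * 0.58 = 127.56 bpm

127.56 bpm


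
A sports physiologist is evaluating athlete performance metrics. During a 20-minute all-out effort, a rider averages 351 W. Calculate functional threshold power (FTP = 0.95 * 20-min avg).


FTP = 0.95 * 351
= 333.45 W

333.45 W


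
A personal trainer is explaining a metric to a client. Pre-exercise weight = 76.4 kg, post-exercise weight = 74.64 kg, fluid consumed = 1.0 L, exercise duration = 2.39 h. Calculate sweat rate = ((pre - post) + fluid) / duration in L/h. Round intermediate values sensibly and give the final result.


Weight loss = 76.4 - 74.64 = 1.76 kg (approx L)
Total sweat = 1.76 + 1.0 = 2.76 L
Sweat rate = 2.76 / 2.39 = 1.155 L/h

1.155 L/h


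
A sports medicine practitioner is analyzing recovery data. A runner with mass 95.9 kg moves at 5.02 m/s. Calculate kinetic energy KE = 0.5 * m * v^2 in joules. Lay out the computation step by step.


v^2 = 5.02^2 = 25.2004
KE = 0.5 * 95.9 * 25.2004
= 1208.36 J

1208.36 J


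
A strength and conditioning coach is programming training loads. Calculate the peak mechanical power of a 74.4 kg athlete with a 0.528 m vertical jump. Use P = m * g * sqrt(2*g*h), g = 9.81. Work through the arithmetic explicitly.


First, sqrt(2gh) = sqrt(2 * 9.81 * 0.528)
= sqrt(10.35936) = 3.218596 m/s
Power = 74.4 * 9.81 * 3.218596 = 2349.14 W

2349.14 W


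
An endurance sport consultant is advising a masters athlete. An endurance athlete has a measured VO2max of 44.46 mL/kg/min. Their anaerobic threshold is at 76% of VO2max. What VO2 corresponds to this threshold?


Anaerobic threshold VO2 = VO2max * 76%
= 44.46 * 0.76
= 33.79 mL/kg/min

33.79 mL/kg/min


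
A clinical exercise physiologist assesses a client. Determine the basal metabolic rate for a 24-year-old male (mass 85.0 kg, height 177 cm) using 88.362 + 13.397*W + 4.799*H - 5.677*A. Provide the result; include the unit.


BMR = 88.362 + 13.397*85.0 + 4.799*177 - 5.677*24
= 1940.28 kcal/day

1940.28 kcal/day


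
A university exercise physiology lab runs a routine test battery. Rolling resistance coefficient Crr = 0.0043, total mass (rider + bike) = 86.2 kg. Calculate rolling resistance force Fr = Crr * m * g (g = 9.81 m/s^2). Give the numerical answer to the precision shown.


Fr = Crr * m * g
= 0.0043 * 86.2 * 9.81
= 3.636 N

3.636 N


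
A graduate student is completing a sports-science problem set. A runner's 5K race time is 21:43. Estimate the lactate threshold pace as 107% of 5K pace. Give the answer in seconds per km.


Total race time = 21*60 + 43 = 1303 seconds
5K pace = 1303 / 5 = 260.6 sec/km
LT pace = 260.6 * 1.07 = 278.84 sec/km

278.84 s/km


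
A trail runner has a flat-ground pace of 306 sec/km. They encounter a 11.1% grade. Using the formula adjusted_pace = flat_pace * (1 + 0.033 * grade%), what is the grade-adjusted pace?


Grade factor = 1 + 0.033 * 11.1 = 1.3663
Adjusted = 306 * 1.3663 = 418.09 sec/km

418.09 s/km


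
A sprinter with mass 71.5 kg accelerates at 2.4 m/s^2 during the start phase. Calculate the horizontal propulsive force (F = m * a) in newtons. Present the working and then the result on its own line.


F = m * a
= 71.5 * 2.4
= 171.6 N

171.6 N


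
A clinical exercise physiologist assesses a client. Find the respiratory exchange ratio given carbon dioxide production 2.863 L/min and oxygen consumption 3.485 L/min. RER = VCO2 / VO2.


VCO2 = 2.863 L/min
VO2 = 3.485 L/min
RER = 2.863 / 3.485 = 0.8215

0.8215


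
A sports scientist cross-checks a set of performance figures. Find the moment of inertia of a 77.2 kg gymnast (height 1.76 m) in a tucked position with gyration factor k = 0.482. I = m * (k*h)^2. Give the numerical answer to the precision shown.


Radius of gyration = 0.482 * 1.76 = 0.84832 m
I = 77.2 * 0.84832^2
= 77.2 * 0.719647
= 55.557 kg*m^2

55.557 kg*m^2


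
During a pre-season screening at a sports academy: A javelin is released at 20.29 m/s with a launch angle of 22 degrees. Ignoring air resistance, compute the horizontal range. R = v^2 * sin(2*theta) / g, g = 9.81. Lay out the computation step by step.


Launch speed squared = 411.6841
sin(2 * 22 deg) = 0.694658
Range = 411.6841 * 0.694658 / 9.81
= 29.152 m

29.152 m


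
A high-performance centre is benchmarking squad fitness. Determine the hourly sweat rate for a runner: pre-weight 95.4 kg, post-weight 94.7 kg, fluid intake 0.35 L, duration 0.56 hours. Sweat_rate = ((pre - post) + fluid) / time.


Mass lost = 95.4 - 94.7 = 0.7 kg
Add fluid consumed: 0.7 + 0.35 = 1.05 L total sweat
Sweat rate = 1.05 / 0.56 = 1.875 L/h

1.875 L/h


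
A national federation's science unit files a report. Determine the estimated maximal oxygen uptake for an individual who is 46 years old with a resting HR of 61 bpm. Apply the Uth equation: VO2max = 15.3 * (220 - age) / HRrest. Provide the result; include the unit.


HRmax = 220 - 46 = 174
VO2max = 15.3 * (174 / 61)
= 15.3 * 2.8525
= 43.64 mL/kg/min

43.64 mL/kg/min


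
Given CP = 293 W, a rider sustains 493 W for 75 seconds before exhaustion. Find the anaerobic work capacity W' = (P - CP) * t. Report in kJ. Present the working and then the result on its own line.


Excess power = 493 - 293 = 200 W
Work above CP = 200 * 75 = 15000 J
W' = 15.0 kJ

15.0 kJ


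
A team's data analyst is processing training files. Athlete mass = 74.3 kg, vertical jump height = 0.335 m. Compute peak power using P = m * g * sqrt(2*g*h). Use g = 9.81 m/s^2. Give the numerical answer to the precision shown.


sqrt(2 * 9.81 * 0.335) = sqrt(6.5727) = 2.563728 m/s
P = 74.3 * 9.81 * 2.563728
= 1868.66 W

1868.66 W


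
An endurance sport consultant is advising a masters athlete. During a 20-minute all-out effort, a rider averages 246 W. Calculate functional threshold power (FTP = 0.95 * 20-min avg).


FTP = 0.95 * 246
= 233.7 W

233.7 W


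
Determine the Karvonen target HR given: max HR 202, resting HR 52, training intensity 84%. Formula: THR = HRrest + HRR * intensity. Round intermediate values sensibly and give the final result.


HRR = HRmax - HRrest = 202 - 52 = 150
THR = 52 + 150 * 0.84
= 178.0 bpm

178.0 bpm


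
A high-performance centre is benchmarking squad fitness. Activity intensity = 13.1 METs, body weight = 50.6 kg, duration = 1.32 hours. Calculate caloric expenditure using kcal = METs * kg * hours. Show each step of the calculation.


kcal = 13.1 * 50.6 * 1.32
= 662.86 * 1.32
= 874.98 kcal

874.98 kcal


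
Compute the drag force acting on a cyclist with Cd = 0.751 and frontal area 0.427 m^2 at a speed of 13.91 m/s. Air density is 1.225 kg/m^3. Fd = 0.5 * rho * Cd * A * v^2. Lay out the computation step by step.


Step 1: v^2 = 193.4881
Step 2: Fd = 0.5 * 1.225 * 0.751 * 0.427 * 193.4881
= 38.004 N

38.004 N


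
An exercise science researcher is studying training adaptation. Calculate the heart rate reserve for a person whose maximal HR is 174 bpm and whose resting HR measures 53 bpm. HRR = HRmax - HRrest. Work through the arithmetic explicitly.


HRmax = 174 bpm
HRrest = 53 bpm
HRR = 174 - 53 = 121 bpm

121 bpm


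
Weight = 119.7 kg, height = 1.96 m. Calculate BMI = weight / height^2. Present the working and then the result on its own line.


height^2 = 1.96^2 = 3.8416
BMI = 119.7 / 3.8416 = 31.16 kg/m^2

31.16 kg/m^2


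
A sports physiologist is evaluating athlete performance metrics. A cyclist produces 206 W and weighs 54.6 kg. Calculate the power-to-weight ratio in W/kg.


P/W = power / mass
= 206 / 54.6
= 3.773 W/kg

3.773 W/kg


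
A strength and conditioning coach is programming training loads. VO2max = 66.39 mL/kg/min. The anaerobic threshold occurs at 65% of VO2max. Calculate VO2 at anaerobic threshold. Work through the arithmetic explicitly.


AT fraction = 65 / 100 = 0.65
AT VO2 = 66.39 * 0.65
= 43.15 mL/kg/min

43.15 mL/kg/min


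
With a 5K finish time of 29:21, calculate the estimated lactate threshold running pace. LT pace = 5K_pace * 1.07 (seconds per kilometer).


Race duration = 1761 s for 5 km
Average pace = 1761 / 5 = 352.2 s/km
LT pace = 352.2 * 1.07
= 376.85 s/km

376.85 s/km


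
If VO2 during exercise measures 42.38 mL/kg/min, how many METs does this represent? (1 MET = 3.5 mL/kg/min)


METs = VO2 / 3.5 = 42.38 / 3.5 = 12.11

12.11 METs


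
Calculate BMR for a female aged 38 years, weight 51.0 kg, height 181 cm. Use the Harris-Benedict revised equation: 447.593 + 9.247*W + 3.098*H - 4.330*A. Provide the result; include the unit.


Substituting values:
W term = 9.247 * 51.0 = 471.597
H term = 3.098 * 181 = 560.738
A term = 4.330 * 38 = 164.54
BMR = 1315.39 kcal/day

1315.39 kcal/day


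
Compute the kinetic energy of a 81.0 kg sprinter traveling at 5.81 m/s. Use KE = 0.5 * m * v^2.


Velocity squared = 33.7561
KE = 0.5 * 81.0 * 33.7561 = 1367.12 J

1367.12 J


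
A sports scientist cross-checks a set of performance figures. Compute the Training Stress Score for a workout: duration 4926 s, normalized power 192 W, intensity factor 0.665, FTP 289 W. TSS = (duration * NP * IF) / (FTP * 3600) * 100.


Product = 4926 * 192 * 0.665 = 628951.68
Base = 289 * 3600 = 1040400
TSS = 628951.68 / 1040400 * 100 = 60.45

60.45 TSS


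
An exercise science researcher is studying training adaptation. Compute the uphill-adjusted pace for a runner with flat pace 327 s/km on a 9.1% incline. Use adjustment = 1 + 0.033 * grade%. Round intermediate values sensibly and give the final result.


Adjustment factor = 1 + 0.033 * 9.1 = 1.3003
Grade-adjusted pace = 327 * 1.3003 = 425.2 s/km

425.2 s/km


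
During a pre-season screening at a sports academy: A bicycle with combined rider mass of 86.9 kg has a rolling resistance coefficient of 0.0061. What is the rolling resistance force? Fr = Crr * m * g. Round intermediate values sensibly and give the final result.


Fr = 0.0061 * 86.9 * 9.81
= 0.53009 * 9.81
= 5.2 N

5.2 N


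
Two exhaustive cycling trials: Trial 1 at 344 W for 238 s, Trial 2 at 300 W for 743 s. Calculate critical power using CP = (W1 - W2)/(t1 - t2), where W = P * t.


W1 = 344 * 238 = 81872 J
W2 = 300 * 743 = 222900 J
CP = (81872 - 222900) / (238 - 743)
= -141028 / -505
= 279.26 W

279.26 W


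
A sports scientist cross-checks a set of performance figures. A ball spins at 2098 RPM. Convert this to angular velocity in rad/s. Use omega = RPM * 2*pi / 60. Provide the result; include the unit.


omega = 2098 * 2 * pi / 60
= 2098 * 6.28318531 / 60
= 13182.123 / 60
= 219.702 rad/s

219.702 rad/s


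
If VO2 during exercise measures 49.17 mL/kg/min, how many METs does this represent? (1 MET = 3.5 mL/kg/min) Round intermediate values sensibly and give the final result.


METs = VO2 / 3.5 = 49.17 / 3.5 = 14.05

14.05 METs


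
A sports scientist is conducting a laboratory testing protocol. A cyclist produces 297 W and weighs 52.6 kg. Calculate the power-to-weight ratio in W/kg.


P/W = power / mass
= 297 / 52.6
= 5.646 W/kg

5.646 W/kg


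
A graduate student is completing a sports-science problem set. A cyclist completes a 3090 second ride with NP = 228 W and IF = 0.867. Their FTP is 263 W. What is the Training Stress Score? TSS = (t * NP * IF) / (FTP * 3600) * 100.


t * NP * IF = 3090 * 228 * 0.867 = 610818.84
FTP * 3600 = 946800
TSS = (610818.84 / 946800) * 100 = 64.51

64.51 TSS


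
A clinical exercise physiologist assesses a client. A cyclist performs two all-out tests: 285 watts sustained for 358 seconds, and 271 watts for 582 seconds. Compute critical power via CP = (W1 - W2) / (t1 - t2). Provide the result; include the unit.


W1 = P1 * t1 = 285 * 358 = 102030 J
W2 = P2 * t2 = 271 * 582 = 157722 J
CP = (102030 - 157722) / (358 - 582)
= 248.63 W

248.63 W


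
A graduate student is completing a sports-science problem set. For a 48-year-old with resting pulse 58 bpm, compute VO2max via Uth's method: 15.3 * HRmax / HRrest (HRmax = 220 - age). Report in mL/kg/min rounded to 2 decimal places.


Step 1: HRmax = 220 - 48 = 172 bpm
Step 2: Ratio = 172 / 58 = 2.9655
Step 3: VO2max = 15.3 * 2.9655 = 45.37 mL/kg/min

45.37 mL/kg/min


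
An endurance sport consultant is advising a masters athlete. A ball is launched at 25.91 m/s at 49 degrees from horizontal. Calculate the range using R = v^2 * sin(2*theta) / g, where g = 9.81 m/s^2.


sin(2 * 49) = sin(98) = 0.990268
v^2 = 25.91^2 = 671.3281
R = 671.3281 * 0.990268 / 9.81
= 67.767 m

67.767 m


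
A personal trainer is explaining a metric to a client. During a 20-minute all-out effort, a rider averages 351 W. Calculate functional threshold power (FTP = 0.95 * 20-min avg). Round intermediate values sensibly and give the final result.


FTP = 0.95 * 351
= 333.45 W

333.45 W
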